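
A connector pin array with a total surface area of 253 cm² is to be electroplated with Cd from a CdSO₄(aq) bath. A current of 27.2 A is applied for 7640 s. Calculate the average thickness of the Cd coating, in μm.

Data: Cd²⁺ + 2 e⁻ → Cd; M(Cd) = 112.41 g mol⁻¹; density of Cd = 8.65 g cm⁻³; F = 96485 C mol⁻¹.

Q = I·t = 27.20 × 7640.0 = 207800 C; n(e⁻) = 2.154 mol.
n(Cd) = n(e⁻)/2 = 1.077 mol, so m = 1.077 × 112.41 = 121.1 g.
Volume = m/ρ = 121.1 / 8.65 = 13.99 cm³.
Thickness = V/A = 13.99 / 253 = 0.0553 cm = 553 μm.

553 μm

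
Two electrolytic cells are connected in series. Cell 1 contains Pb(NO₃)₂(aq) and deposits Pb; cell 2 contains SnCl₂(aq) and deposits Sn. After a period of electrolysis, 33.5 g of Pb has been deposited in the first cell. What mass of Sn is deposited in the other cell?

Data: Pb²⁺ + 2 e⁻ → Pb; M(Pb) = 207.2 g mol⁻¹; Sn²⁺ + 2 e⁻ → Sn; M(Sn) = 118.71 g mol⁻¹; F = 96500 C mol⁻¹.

n(Pb) = 33.5 / 207.2 = 0.1617 mol.
Since Pb²⁺ + 2 e⁻ → Pb, n(e⁻) passed = 2 × 0.1617 = 0.3234 mol.
Cells in series carry the same charge, so the same 0.3234 mol of electrons passes through cell 2.
Sn²⁺ + 2 e⁻ → Sn, so n(Sn) = 0.3234 / 2 = 0.1617 mol.
m(Sn) = 0.1617 × 118.71 = 19.2 g.

19.2 g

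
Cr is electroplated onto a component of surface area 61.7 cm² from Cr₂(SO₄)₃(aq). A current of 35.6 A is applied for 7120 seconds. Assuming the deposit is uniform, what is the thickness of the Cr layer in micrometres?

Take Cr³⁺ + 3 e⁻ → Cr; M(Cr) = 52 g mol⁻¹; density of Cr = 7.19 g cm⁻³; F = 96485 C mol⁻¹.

1030 μm

Q = I·t = 35.60 × 7120.0 = 253500 C; n(e⁻) = 2.627 mol.
n(Cr) = n(e⁻)/3 = 0.8757 mol, so m = 0.8757 × 52 = 45.54 g.
Volume = m/ρ = 45.54 / 7.19 = 6.333 cm³.
Thickness = V/A = 6.333 / 61.7 = 0.103 cm = 1030 μm.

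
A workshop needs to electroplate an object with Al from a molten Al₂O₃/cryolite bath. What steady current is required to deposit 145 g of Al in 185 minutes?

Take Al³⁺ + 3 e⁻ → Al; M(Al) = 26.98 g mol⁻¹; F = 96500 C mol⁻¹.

140 A

n(Al) = 145 / 26.98 = 5.374 mol.
n(e⁻) = 3 × 5.374 = 16.12 mol.
Q = n(e⁻)·F = 16.12 × 96500 = 1556000 C.
I = Q/t = 1556000 / 11100 s = 140 A.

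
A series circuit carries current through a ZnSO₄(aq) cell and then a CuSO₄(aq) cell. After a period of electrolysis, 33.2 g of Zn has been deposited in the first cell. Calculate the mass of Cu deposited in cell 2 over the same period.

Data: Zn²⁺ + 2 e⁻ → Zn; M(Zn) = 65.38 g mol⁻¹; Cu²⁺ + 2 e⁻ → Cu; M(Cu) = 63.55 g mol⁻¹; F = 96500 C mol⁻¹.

32.3 g

n(Zn) = 33.2 / 65.38 = 0.5078 mol.
Since Zn²⁺ + 2 e⁻ → Zn, n(e⁻) passed = 2 × 0.5078 = 1.016 mol.
Cells in series carry the same charge, so the same 1.016 mol of electrons passes through cell 2.
Cu²⁺ + 2 e⁻ → Cu, so n(Cu) = 1.016 / 2 = 0.5078 mol.
m(Cu) = 0.5078 × 63.55 = 32.3 g.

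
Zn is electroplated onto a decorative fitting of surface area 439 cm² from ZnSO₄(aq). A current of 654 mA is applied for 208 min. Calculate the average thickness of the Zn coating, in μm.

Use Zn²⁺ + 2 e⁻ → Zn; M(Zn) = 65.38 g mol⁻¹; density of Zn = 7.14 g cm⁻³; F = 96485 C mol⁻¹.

8.82 μm

Q = I·t = 0.6540 × 12480 = 8162 C; n(e⁻) = 0.08459 mol.
n(Zn) = n(e⁻)/2 = 0.04230 mol, so m = 0.04230 × 65.38 = 2.765 g.
Volume = m/ρ = 2.765 / 7.14 = 0.3873 cm³.
Thickness = V/A = 0.3873 / 439 = 8.82 × 10⁻⁴ cm = 8.82 μm.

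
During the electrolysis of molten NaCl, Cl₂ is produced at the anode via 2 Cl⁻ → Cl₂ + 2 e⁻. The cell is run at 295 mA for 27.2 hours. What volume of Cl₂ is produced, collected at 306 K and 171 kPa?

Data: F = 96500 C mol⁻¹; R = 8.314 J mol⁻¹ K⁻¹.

Q = I·t = 0.2950 A × 97920 s = 28890 C.
n(e⁻) = Q/F = 28890 / 96500 = 0.2993 mol.
2 electrons are transferred per Cl₂ molecule, so n(Cl₂) = 0.2993 / 2 = 0.1497 mol.
V = nRT/P = (0.1497 × 8.314 × 306) / (171 × 10³ Pa) = 0.00223 m³ = 2.23 L.

2.23 L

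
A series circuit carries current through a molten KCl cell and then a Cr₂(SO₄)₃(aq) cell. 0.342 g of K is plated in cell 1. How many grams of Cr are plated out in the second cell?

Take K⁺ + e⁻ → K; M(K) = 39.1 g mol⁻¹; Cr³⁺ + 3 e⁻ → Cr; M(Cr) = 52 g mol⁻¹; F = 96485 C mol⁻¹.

n(K) = 0.342 / 39.1 = 0.008747 mol.
Since K⁺ + e⁻ → K, n(e⁻) passed = 1 × 0.008747 = 0.008747 mol.
Cells in series carry the same charge, so the same 0.008747 mol of electrons passes through cell 2.
Cr³⁺ + 3 e⁻ → Cr, so n(Cr) = 0.008747 / 3 = 0.002916 mol.
m(Cr) = 0.002916 × 52 = 0.152 g.

0.152 g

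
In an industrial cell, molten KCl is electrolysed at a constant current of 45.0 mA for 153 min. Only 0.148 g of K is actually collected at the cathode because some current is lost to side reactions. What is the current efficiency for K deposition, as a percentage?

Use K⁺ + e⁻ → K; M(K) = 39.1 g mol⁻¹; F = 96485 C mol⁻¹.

Q = I·t = 0.04500 × 9180.0 = 413.1 C; n(e⁻) = 413.1/96485 = 0.004281 mol.
Theoretical n(K) = n(e⁻)/1 = 0.004281 mol, i.e. m_theo = 0.004281 × 39.1 = 0.1674 g.
Efficiency = m_actual / m_theo = 0.148 / 0.1674 = 88.4 %.

88.4 %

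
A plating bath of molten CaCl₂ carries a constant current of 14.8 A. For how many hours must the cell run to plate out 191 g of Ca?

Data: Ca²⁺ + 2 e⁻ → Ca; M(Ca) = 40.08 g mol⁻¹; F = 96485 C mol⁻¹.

17.3 h

n(Ca) = m/M = 191 / 40.08 = 4.765 mol.
Each Ca atom requires 2 electrons, so n(e⁻) = 2 × 4.765 = 9.531 mol.
Q = n(e⁻)·F = 9.531 × 96485 = 919600 C.
t = Q/I = 919600 / 14.80 A = 62130 s = 17.3 h.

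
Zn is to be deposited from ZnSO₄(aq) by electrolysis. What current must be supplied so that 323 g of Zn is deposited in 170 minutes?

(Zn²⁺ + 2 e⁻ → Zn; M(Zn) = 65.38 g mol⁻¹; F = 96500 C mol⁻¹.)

n(Zn) = 323 / 65.38 = 4.940 mol.
n(e⁻) = 2 × 4.940 = 9.881 mol.
Q = n(e⁻)·F = 9.881 × 96500 = 953500 C.
I = Q/t = 953500 / 10200 s = 93.5 A.

93.5 A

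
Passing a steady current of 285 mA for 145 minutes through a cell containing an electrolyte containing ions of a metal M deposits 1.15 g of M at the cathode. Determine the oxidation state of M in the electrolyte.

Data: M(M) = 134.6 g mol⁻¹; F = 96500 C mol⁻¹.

Q = I·t = 0.2850 A × 8700.0 s = 2480 C, so n(e⁻) = 2480/96500 = 0.02569 mol.
n(M) deposited = 1.15 / 134.6 = 0.008544 mol.
Electrons per atom = n(e⁻)/n(M) = 0.02569 / 0.008544 = 3.01 ≈ 3, so the ion is M³⁺.

+3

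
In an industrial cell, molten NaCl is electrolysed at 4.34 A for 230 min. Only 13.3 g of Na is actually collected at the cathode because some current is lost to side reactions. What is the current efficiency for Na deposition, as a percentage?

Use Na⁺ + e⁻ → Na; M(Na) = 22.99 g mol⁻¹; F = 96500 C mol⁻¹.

Q = I·t = 4.340 × 13800 = 59890 C; n(e⁻) = 59890/96500 = 0.6206 mol.
Theoretical n(Na) = n(e⁻)/1 = 0.6206 mol, i.e. m_theo = 0.6206 × 22.99 = 14.27 g.
Efficiency = m_actual / m_theo = 13.3 / 14.27 = 93.2 %.

93.2 %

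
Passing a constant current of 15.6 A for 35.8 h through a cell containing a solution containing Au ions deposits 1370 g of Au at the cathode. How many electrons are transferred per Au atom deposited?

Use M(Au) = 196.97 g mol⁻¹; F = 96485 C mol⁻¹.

Q = I·t = 15.60 A × 128880 s = 2011000 C, so n(e⁻) = 2011000/96485 = 20.84 mol.
n(Au) deposited = 1370 / 196.97 = 6.955 mol.
Electrons per atom = n(e⁻)/n(Au) = 20.84 / 6.955 = 3.00 ≈ 3, so the ion is Au³⁺.

3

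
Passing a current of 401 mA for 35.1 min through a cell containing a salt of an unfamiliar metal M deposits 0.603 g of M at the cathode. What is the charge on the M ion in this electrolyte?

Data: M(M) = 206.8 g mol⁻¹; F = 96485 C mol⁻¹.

Q = I·t = 0.4010 A × 2106.0 s = 844.5 C, so n(e⁻) = 844.5/96485 = 0.008753 mol.
n(M) deposited = 0.603 / 206.8 = 0.002916 mol.
Electrons per atom = n(e⁻)/n(M) = 0.008753 / 0.002916 = 3.00 ≈ 3, so the ion is M³⁺.

+3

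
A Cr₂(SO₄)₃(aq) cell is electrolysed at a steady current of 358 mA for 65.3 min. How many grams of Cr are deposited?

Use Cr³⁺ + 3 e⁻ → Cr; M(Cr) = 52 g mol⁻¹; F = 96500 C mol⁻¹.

0.252 g

Q = I·t = 0.3580 A × 3918.0 s = 1403 C.
n(e⁻) = Q/F = 1403 / 96500 = 0.01454 mol.
Cr³⁺ + 3 e⁻ → Cr, so n(Cr) = n(e⁻)/3 = 0.004845 mol.
m = n·M = 0.004845 × 52 = 0.252 g.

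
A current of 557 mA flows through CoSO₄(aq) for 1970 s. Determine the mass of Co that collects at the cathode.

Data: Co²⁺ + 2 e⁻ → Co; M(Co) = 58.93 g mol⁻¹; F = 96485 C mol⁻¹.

Q = I·t = 0.5570 A × 1970.0 s = 1097 C.
n(e⁻) = Q/F = 1097 / 96485 = 0.01137 mol.
Co²⁺ + 2 e⁻ → Co, so n(Co) = n(e⁻)/2 = 0.005686 mol.
m = n·M = 0.005686 × 58.93 = 0.335 g.

0.335 g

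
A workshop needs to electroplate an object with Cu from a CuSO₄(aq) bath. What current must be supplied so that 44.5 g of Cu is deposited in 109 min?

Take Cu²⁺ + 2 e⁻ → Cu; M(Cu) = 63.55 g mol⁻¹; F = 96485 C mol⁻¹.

20.7 A

n(Cu) = 44.5 / 63.55 = 0.7002 mol.
n(e⁻) = 2 × 0.7002 = 1.400 mol.
Q = n(e⁻)·F = 1.400 × 96485 = 135100 C.
I = Q/t = 135100 / 6540.0 s = 20.7 A.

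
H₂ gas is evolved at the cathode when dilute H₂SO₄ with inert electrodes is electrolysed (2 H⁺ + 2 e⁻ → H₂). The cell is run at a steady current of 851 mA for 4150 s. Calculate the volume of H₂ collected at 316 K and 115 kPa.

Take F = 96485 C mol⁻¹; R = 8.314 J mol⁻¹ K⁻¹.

0.418 L

Q = I·t = 0.8510 A × 4150.0 s = 3532 C.
n(e⁻) = Q/F = 3532 / 96485 = 0.03660 mol.
2 electrons are transferred per H₂ molecule, so n(H₂) = 0.03660 / 2 = 0.01830 mol.
V = nRT/P = (0.01830 × 8.314 × 316) / (115 × 10³ Pa) = 4.18 × 10⁻⁴ m³ = 0.418 L.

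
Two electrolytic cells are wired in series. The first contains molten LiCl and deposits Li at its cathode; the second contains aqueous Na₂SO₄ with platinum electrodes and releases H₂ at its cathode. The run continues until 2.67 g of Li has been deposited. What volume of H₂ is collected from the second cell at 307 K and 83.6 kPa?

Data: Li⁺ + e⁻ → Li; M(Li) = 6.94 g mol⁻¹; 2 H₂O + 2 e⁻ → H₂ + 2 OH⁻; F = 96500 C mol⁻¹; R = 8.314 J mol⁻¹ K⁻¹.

5.87 L

n(Li) = 2.67 / 6.94 = 0.3847 mol, so n(e⁻) = 1 × 0.3847 = 0.3847 mol.
The cells are in series, so the same 0.3847 mol of electrons passes through the second cell.
2 H₂O + 2 e⁻ → H₂ + 2 OH⁻ — 2 mol e⁻ per mol H₂, so n(H₂) = 0.3847/2 = 0.1924 mol.
V = nRT/P = (0.1924 × 8.314 × 307) / (83.6 × 10³) = 0.00587 m³ = 5.87 L.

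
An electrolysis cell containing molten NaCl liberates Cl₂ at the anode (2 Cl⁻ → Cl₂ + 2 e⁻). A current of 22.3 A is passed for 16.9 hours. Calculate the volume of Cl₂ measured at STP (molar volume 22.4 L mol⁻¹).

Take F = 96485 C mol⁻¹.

Q = I·t = 22.30 A × 60840 s = 1357000 C.
n(e⁻) = Q/F = 1357000 / 96485 = 14.06 mol.
2 electrons are transferred per Cl₂ molecule, so n(Cl₂) = 14.06 / 2 = 7.031 mol.
V = n × V_m = 7.031 × 22.4 = 157 L.

157 L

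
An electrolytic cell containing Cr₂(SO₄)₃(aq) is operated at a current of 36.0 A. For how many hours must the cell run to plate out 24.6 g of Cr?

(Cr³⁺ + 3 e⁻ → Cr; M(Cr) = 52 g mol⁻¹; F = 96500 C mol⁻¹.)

1.06 h

n(Cr) = m/M = 24.6 / 52 = 0.4731 mol.
Each Cr atom requires 3 electrons, so n(e⁻) = 3 × 0.4731 = 1.419 mol.
Q = n(e⁻)·F = 1.419 × 96500 = 137000 C.
t = Q/I = 137000 / 36.00 A = 3804 s = 1.06 h.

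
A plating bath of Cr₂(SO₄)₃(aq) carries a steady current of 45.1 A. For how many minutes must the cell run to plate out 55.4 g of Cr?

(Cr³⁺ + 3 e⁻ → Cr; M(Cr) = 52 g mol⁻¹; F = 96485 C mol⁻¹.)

n(Cr) = m/M = 55.4 / 52 = 1.065 mol.
Each Cr atom requires 3 electrons, so n(e⁻) = 3 × 1.065 = 3.196 mol.
Q = n(e⁻)·F = 3.196 × 96485 = 308400 C.
t = Q/I = 308400 / 45.10 A = 6838 s = 114 min.

114 min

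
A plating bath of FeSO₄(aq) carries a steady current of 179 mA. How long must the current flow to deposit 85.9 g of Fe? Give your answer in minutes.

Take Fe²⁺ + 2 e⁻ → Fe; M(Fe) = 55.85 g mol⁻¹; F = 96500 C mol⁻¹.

n(Fe) = m/M = 85.9 / 55.85 = 1.538 mol.
Each Fe atom requires 2 electrons, so n(e⁻) = 2 × 1.538 = 3.076 mol.
Q = n(e⁻)·F = 3.076 × 96500 = 296800 C.
t = Q/I = 296800 / 0.1790 A = 1658000 s = 27600 min.

27600 min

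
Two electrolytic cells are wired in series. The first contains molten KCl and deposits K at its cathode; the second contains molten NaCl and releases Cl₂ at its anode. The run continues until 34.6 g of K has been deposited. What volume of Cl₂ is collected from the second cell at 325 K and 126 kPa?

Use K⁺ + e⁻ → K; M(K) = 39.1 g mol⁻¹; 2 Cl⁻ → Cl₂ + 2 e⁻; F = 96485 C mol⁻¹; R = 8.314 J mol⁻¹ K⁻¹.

n(K) = 34.6 / 39.1 = 0.8849 mol, so n(e⁻) = 1 × 0.8849 = 0.8849 mol.
The cells are in series, so the same 0.8849 mol of electrons passes through the second cell.
2 Cl⁻ → Cl₂ + 2 e⁻ — 2 mol e⁻ per mol Cl₂, so n(Cl₂) = 0.8849/2 = 0.4425 mol.
V = nRT/P = (0.4425 × 8.314 × 325) / (126 × 10³) = 0.00949 m³ = 9.49 L.

9.49 L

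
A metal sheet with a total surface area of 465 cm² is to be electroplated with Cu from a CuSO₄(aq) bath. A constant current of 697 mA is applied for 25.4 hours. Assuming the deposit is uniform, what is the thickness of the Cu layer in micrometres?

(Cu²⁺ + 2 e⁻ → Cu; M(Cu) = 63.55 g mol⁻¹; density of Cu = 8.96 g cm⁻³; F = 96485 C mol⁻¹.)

50.4 μm

Q = I·t = 0.6970 × 91440 = 63730 C; n(e⁻) = 0.6606 mol.
n(Cu) = n(e⁻)/2 = 0.3303 mol, so m = 0.3303 × 63.55 = 20.99 g.
Volume = m/ρ = 20.99 / 8.96 = 2.343 cm³.
Thickness = V/A = 2.343 / 465 = 0.00504 cm = 50.4 μm.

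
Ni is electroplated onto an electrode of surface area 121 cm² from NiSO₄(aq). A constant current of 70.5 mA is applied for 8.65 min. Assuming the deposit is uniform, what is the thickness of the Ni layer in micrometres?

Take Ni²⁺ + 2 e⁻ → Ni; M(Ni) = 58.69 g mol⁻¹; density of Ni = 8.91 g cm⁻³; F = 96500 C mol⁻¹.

0.103 μm

Q = I·t = 0.07050 × 519.00 = 36.59 C; n(e⁻) = 0.0003792 mol.
n(Ni) = n(e⁻)/2 = 0.0001896 mol, so m = 0.0001896 × 58.69 = 0.01113 g.
Volume = m/ρ = 0.01113 / 8.91 = 0.001249 cm³.
Thickness = V/A = 0.001249 / 121 = 1.03 × 10⁻⁵ cm = 0.103 μm.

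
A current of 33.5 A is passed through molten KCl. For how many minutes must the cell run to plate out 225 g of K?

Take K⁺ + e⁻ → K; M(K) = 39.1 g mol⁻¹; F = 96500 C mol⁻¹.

n(K) = m/M = 225 / 39.1 = 5.754 mol.
Each K atom requires 1 electron, so n(e⁻) = 1 × 5.754 = 5.754 mol.
Q = n(e⁻)·F = 5.754 × 96500 = 555300 C.
t = Q/I = 555300 / 33.50 A = 16580 s = 276 min.

276 min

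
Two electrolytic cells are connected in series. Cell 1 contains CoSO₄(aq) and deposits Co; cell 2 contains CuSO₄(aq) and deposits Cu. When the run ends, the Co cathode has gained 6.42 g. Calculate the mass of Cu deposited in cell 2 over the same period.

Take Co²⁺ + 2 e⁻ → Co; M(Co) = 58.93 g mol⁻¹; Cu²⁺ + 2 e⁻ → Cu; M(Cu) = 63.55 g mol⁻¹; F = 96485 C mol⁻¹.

6.92 g

n(Co) = 6.42 / 58.93 = 0.1089 mol.
Since Co²⁺ + 2 e⁻ → Co, n(e⁻) passed = 2 × 0.1089 = 0.2179 mol.
Cells in series carry the same charge, so the same 0.2179 mol of electrons passes through cell 2.
Cu²⁺ + 2 e⁻ → Cu, so n(Cu) = 0.2179 / 2 = 0.1089 mol.
m(Cu) = 0.1089 × 63.55 = 6.92 g.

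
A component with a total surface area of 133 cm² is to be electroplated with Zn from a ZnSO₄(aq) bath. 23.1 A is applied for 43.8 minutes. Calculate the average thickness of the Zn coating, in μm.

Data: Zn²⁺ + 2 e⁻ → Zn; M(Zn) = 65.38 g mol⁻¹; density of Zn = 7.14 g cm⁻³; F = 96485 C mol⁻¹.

Q = I·t = 23.10 × 2628.0 = 60710 C; n(e⁻) = 0.6292 mol.
n(Zn) = n(e⁻)/2 = 0.3146 mol, so m = 0.3146 × 65.38 = 20.57 g.
Volume = m/ρ = 20.57 / 7.14 = 2.881 cm³.
Thickness = V/A = 2.881 / 133 = 0.0217 cm = 217 μm.

217 μm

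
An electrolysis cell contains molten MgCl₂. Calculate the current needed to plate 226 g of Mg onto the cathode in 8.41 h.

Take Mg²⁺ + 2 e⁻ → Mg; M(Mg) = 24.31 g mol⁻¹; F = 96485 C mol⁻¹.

n(Mg) = 226 / 24.31 = 9.297 mol.
n(e⁻) = 2 × 9.297 = 18.59 mol.
Q = n(e⁻)·F = 18.59 × 96485 = 1794000 C.
I = Q/t = 1794000 / 30276 s = 59.3 A.

59.3 A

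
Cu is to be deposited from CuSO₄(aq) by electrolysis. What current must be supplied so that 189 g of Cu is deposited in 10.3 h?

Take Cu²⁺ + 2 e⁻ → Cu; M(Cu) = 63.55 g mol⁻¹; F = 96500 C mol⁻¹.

15.5 A

n(Cu) = 189 / 63.55 = 2.974 mol.
n(e⁻) = 2 × 2.974 = 5.948 mol.
Q = n(e⁻)·F = 5.948 × 96500 = 574000 C.
I = Q/t = 574000 / 37080 s = 15.5 A.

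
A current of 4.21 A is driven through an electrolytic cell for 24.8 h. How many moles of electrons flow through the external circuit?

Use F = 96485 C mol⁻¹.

Q = I·t = 4.210 A × 89280 s = 375900 C.
n(e⁻) = Q/F = 375900 / 96485 = 3.90 mol.

3.90 mol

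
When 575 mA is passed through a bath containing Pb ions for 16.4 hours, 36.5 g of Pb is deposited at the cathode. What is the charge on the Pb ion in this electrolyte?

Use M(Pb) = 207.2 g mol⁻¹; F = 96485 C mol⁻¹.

+2

Q = I·t = 0.5750 A × 59040 s = 33950 C, so n(e⁻) = 33950/96485 = 0.3518 mol.
n(Pb) deposited = 36.5 / 207.2 = 0.1762 mol.
Electrons per atom = n(e⁻)/n(Pb) = 0.3518 / 0.1762 = 2.00 ≈ 2, so the ion is Pb²⁺.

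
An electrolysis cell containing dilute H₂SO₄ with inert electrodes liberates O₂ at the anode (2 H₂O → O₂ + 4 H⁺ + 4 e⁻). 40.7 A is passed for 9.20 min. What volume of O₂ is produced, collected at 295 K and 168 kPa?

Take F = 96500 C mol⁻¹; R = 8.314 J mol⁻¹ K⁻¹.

Q = I·t = 40.70 A × 552.00 s = 22470 C.
n(e⁻) = Q/F = 22470 / 96500 = 0.2328 mol.
4 electrons are transferred per O₂ molecule, so n(O₂) = 0.2328 / 4 = 0.05820 mol.
V = nRT/P = (0.05820 × 8.314 × 295) / (168 × 10³ Pa) = 8.50 × 10⁻⁴ m³ = 0.850 L.

0.850 L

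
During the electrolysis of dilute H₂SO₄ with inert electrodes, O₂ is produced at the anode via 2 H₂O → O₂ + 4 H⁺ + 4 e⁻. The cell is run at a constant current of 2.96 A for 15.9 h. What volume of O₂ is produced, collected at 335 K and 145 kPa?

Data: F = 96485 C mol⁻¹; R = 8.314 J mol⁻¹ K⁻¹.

Q = I·t = 2.960 A × 57240 s = 169400 C.
n(e⁻) = Q/F = 169400 / 96485 = 1.756 mol.
4 electrons are transferred per O₂ molecule, so n(O₂) = 1.756 / 4 = 0.4390 mol.
V = nRT/P = (0.4390 × 8.314 × 335) / (145 × 10³ Pa) = 0.00843 m³ = 8.43 L.

8.43 L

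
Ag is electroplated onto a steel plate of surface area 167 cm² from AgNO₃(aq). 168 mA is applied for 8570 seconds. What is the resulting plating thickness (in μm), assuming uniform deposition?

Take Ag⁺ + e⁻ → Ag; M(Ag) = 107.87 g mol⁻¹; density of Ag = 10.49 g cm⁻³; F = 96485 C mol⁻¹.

9.19 μm

Q = I·t = 0.1680 × 8570.0 = 1440 C; n(e⁻) = 0.01492 mol.
n(Ag) = n(e⁻)/1 = 0.01492 mol, so m = 0.01492 × 107.87 = 1.610 g.
Volume = m/ρ = 1.610 / 10.49 = 0.1534 cm³.
Thickness = V/A = 0.1534 / 167 = 9.19 × 10⁻⁴ cm = 9.19 μm.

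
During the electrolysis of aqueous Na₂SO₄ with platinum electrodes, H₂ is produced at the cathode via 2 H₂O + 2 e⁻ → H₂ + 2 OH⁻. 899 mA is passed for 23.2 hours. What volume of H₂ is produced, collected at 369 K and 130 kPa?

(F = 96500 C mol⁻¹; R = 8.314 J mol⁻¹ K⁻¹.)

9.18 L

Q = I·t = 0.8990 A × 83520 s = 75080 C.
n(e⁻) = Q/F = 75080 / 96500 = 0.7781 mol.
2 electrons are transferred per H₂ molecule, so n(H₂) = 0.7781 / 2 = 0.3890 mol.
V = nRT/P = (0.3890 × 8.314 × 369) / (130 × 10³ Pa) = 0.00918 m³ = 9.18 L.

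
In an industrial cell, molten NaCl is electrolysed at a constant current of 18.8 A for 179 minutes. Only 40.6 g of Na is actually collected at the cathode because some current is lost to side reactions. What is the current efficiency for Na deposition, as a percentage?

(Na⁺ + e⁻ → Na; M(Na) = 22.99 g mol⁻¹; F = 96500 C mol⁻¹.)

Q = I·t = 18.80 × 10740 = 201900 C; n(e⁻) = 201900/96500 = 2.092 mol.
Theoretical n(Na) = n(e⁻)/1 = 2.092 mol, i.e. m_theo = 2.092 × 22.99 = 48.10 g.
Efficiency = m_actual / m_theo = 40.6 / 48.10 = 84.4 %.

84.4 %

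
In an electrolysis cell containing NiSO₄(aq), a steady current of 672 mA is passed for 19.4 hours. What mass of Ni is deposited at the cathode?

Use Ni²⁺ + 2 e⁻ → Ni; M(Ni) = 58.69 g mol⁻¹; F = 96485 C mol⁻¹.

Q = I·t = 0.6720 A × 69840 s = 46930 C.
n(e⁻) = Q/F = 46930 / 96485 = 0.4864 mol.
Ni²⁺ + 2 e⁻ → Ni, so n(Ni) = n(e⁻)/2 = 0.2432 mol.
m = n·M = 0.2432 × 58.69 = 14.3 g.

14.3 g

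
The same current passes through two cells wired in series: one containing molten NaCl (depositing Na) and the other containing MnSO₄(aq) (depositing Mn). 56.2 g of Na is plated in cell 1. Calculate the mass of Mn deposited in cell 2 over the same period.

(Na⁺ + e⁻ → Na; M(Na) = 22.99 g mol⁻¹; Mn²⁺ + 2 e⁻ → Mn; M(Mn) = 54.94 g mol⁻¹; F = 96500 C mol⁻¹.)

67.2 g

n(Na) = 56.2 / 22.99 = 2.445 mol.
Since Na⁺ + e⁻ → Na, n(e⁻) passed = 1 × 2.445 = 2.445 mol.
Cells in series carry the same charge, so the same 2.445 mol of electrons passes through cell 2.
Mn²⁺ + 2 e⁻ → Mn, so n(Mn) = 2.445 / 2 = 1.222 mol.
m(Mn) = 1.222 × 54.94 = 67.2 g.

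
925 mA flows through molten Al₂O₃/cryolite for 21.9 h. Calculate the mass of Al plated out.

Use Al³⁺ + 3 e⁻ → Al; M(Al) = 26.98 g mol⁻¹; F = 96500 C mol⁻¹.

Q = I·t = 0.9250 A × 78840 s = 72930 C.
n(e⁻) = Q/F = 72930 / 96500 = 0.7557 mol.
Al³⁺ + 3 e⁻ → Al, so n(Al) = n(e⁻)/3 = 0.2519 mol.
m = n·M = 0.2519 × 26.98 = 6.80 g.

6.80 g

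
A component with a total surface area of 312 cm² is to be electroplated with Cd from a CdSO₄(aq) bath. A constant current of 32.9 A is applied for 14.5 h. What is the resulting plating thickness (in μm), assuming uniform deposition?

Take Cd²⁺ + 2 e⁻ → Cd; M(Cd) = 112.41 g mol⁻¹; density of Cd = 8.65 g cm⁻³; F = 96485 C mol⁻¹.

3710 μm

Q = I·t = 32.90 × 52200 = 1717000 C; n(e⁻) = 17.80 mol.
n(Cd) = n(e⁻)/2 = 8.900 mol, so m = 8.900 × 112.41 = 1000 g.
Volume = m/ρ = 1000 / 8.65 = 115.7 cm³.
Thickness = V/A = 115.7 / 312 = 0.371 cm = 3710 μm.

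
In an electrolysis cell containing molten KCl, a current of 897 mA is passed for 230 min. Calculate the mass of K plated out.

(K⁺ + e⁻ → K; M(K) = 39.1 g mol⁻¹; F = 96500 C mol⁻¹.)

Q = I·t = 0.8970 A × 13800 s = 12380 C.
n(e⁻) = Q/F = 12380 / 96500 = 0.1283 mol.
K⁺ + e⁻ → K, so n(K) = n(e⁻)/1 = 0.1283 mol.
m = n·M = 0.1283 × 39.1 = 5.02 g.

5.02 g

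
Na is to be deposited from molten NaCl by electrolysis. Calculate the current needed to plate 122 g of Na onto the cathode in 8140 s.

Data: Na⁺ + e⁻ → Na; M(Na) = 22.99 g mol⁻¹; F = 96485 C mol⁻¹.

n(Na) = 122 / 22.99 = 5.307 mol.
n(e⁻) = 1 × 5.307 = 5.307 mol.
Q = n(e⁻)·F = 5.307 × 96485 = 512000 C.
I = Q/t = 512000 / 8140.0 s = 62.9 A.

62.9 A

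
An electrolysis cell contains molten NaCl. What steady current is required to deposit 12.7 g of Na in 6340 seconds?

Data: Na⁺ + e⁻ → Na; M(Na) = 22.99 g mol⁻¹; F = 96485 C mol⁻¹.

n(Na) = 12.7 / 22.99 = 0.5524 mol.
n(e⁻) = 1 × 0.5524 = 0.5524 mol.
Q = n(e⁻)·F = 0.5524 × 96485 = 53300 C.
I = Q/t = 53300 / 6340.0 s = 8.41 A.

8.41 A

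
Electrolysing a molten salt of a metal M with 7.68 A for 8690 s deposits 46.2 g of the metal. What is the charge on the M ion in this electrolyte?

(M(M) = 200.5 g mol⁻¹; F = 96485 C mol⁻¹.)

+3

Q = I·t = 7.680 A × 8690.0 s = 66740 C, so n(e⁻) = 66740/96485 = 0.6917 mol.
n(M) deposited = 46.2 / 200.5 = 0.2304 mol.
Electrons per atom = n(e⁻)/n(M) = 0.6917 / 0.2304 = 3.00 ≈ 3, so the ion is M³⁺.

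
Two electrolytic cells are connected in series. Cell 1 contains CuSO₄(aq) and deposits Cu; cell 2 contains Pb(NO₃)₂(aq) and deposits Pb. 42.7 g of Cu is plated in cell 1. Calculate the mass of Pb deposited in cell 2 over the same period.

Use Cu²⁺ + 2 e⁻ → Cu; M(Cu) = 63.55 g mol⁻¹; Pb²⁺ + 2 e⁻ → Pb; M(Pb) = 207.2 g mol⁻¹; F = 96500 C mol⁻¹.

139 g

n(Cu) = 42.7 / 63.55 = 0.6719 mol.
Since Cu²⁺ + 2 e⁻ → Cu, n(e⁻) passed = 2 × 0.6719 = 1.344 mol.
Cells in series carry the same charge, so the same 1.344 mol of electrons passes through cell 2.
Pb²⁺ + 2 e⁻ → Pb, so n(Pb) = 1.344 / 2 = 0.6719 mol.
m(Pb) = 0.6719 × 207.2 = 139 g.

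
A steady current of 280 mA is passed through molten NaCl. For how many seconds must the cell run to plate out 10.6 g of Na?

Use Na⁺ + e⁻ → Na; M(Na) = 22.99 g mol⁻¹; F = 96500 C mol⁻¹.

1.59 × 10⁵ s

n(Na) = m/M = 10.6 / 22.99 = 0.4611 mol.
Each Na atom requires 1 electron, so n(e⁻) = 1 × 0.4611 = 0.4611 mol.
Q = n(e⁻)·F = 0.4611 × 96500 = 44490 C.
t = Q/I = 44490 / 0.2800 A = 158900 s.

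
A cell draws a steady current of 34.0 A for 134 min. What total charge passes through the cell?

2.73 × 10⁵ C

Q = I·t = 34.00 A × 8040.0 s = 2.73 × 10⁵ C.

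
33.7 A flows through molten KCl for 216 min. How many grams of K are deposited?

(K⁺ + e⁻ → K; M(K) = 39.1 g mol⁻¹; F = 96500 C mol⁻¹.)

177 g

Q = I·t = 33.70 A × 12960 s = 436800 C.
n(e⁻) = Q/F = 436800 / 96500 = 4.526 mol.
K⁺ + e⁻ → K, so n(K) = n(e⁻)/1 = 4.526 mol.
m = n·M = 4.526 × 39.1 = 177 g.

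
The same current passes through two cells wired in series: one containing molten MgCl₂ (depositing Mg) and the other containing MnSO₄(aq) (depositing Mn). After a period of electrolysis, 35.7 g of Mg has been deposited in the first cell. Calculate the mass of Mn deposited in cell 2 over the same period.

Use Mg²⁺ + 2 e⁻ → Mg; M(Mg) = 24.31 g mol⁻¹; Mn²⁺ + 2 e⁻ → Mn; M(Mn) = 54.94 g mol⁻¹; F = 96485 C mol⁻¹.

80.7 g

n(Mg) = 35.7 / 24.31 = 1.469 mol.
Since Mg²⁺ + 2 e⁻ → Mg, n(e⁻) passed = 2 × 1.469 = 2.937 mol.
Cells in series carry the same charge, so the same 2.937 mol of electrons passes through cell 2.
Mn²⁺ + 2 e⁻ → Mn, so n(Mn) = 2.937 / 2 = 1.469 mol.
m(Mn) = 1.469 × 54.94 = 80.7 g.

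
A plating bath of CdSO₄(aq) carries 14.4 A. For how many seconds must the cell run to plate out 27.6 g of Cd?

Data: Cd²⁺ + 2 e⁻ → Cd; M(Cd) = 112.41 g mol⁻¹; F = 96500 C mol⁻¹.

3290 s

n(Cd) = m/M = 27.6 / 112.41 = 0.2455 mol.
Each Cd atom requires 2 electrons, so n(e⁻) = 2 × 0.2455 = 0.4911 mol.
Q = n(e⁻)·F = 0.4911 × 96500 = 47390 C.
t = Q/I = 47390 / 14.40 A = 3291 s.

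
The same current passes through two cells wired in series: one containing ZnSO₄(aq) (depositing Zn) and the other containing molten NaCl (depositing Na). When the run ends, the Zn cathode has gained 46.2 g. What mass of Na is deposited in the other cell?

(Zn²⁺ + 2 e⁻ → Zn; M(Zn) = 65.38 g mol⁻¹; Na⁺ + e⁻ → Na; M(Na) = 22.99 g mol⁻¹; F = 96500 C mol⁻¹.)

32.5 g

n(Zn) = 46.2 / 65.38 = 0.7066 mol.
Since Zn²⁺ + 2 e⁻ → Zn, n(e⁻) passed = 2 × 0.7066 = 1.413 mol.
Cells in series carry the same charge, so the same 1.413 mol of electrons passes through cell 2.
Na⁺ + e⁻ → Na, so n(Na) = 1.413 / 1 = 1.413 mol.
m(Na) = 1.413 × 22.99 = 32.5 g.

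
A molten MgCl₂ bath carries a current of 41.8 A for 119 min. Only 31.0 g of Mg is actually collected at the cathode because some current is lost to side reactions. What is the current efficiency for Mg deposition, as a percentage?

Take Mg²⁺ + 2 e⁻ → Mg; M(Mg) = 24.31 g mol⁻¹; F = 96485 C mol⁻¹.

Q = I·t = 41.80 × 7140.0 = 298500 C; n(e⁻) = 298500/96485 = 3.093 mol.
Theoretical n(Mg) = n(e⁻)/2 = 1.547 mol, i.e. m_theo = 1.547 × 24.31 = 37.60 g.
Efficiency = m_actual / m_theo = 31.0 / 37.60 = 82.5 %.

82.5 %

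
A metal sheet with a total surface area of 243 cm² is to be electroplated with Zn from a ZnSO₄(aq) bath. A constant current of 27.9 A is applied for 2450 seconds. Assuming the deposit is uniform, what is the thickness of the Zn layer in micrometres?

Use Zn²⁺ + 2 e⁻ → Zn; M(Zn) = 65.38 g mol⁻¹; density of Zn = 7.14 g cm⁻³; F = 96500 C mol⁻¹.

Q = I·t = 27.90 × 2450.0 = 68360 C; n(e⁻) = 0.7083 mol.
n(Zn) = n(e⁻)/2 = 0.3542 mol, so m = 0.3542 × 65.38 = 23.16 g.
Volume = m/ρ = 23.16 / 7.14 = 3.243 cm³.
Thickness = V/A = 3.243 / 243 = 0.0133 cm = 133 μm.

133 μm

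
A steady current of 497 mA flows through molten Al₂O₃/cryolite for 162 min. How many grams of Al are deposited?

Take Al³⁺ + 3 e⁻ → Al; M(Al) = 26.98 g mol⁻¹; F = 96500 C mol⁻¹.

Q = I·t = 0.4970 A × 9720.0 s = 4831 C.
n(e⁻) = Q/F = 4831 / 96500 = 0.05006 mol.
Al³⁺ + 3 e⁻ → Al, so n(Al) = n(e⁻)/3 = 0.01669 mol.
m = n·M = 0.01669 × 26.98 = 0.450 g.

0.450 g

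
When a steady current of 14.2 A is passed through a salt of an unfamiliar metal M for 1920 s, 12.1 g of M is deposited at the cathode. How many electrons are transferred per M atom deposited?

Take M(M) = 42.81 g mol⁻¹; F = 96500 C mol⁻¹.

Q = I·t = 14.20 A × 1920.0 s = 27260 C, so n(e⁻) = 27260/96500 = 0.2825 mol.
n(M) deposited = 12.1 / 42.81 = 0.2826 mol.
Electrons per atom = n(e⁻)/n(M) = 0.2825 / 0.2826 = 1.00 ≈ 1, so the ion is M⁺.

1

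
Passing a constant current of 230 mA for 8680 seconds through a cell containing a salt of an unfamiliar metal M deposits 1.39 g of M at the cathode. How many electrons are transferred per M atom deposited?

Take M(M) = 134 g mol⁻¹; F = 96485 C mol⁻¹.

Q = I·t = 0.2300 A × 8680.0 s = 1996 C, so n(e⁻) = 1996/96485 = 0.02069 mol.
n(M) deposited = 1.39 / 134 = 0.01037 mol.
Electrons per atom = n(e⁻)/n(M) = 0.02069 / 0.01037 = 1.99 ≈ 2, so the ion is M²⁺.

2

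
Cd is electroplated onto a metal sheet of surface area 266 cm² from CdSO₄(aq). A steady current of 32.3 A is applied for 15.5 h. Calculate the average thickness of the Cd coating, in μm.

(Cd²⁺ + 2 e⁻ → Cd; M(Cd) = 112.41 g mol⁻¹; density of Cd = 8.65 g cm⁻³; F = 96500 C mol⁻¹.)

Q = I·t = 32.30 × 55800 = 1802000 C; n(e⁻) = 18.68 mol.
n(Cd) = n(e⁻)/2 = 9.339 mol, so m = 9.339 × 112.41 = 1050 g.
Volume = m/ρ = 1050 / 8.65 = 121.4 cm³.
Thickness = V/A = 121.4 / 266 = 0.456 cm = 4560 μm.

4560 μm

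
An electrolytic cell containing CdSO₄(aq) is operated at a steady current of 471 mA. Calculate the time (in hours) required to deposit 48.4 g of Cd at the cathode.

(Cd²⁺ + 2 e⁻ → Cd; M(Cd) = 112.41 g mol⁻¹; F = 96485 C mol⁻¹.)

n(Cd) = m/M = 48.4 / 112.41 = 0.4306 mol.
Each Cd atom requires 2 electrons, so n(e⁻) = 2 × 0.4306 = 0.8611 mol.
Q = n(e⁻)·F = 0.8611 × 96485 = 83090 C.
t = Q/I = 83090 / 0.4710 A = 176400 s = 49.0 h.

49.0 h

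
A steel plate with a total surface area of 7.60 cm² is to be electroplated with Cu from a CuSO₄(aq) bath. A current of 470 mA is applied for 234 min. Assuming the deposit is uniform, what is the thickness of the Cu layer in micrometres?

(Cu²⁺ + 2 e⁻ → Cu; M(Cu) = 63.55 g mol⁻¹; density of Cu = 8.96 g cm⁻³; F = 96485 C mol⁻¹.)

Q = I·t = 0.4700 × 14040 = 6599 C; n(e⁻) = 0.06839 mol.
n(Cu) = n(e⁻)/2 = 0.03420 mol, so m = 0.03420 × 63.55 = 2.173 g.
Volume = m/ρ = 2.173 / 8.96 = 0.2425 cm³.
Thickness = V/A = 0.2425 / 7.60 = 0.0319 cm = 319 μm.

319 μm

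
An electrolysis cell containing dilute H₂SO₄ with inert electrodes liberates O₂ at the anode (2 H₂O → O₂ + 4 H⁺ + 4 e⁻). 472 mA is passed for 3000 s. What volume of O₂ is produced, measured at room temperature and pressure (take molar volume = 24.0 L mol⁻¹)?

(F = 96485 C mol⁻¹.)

0.0881 L

Q = I·t = 0.4720 A × 3000.0 s = 1416 C.
n(e⁻) = Q/F = 1416 / 96485 = 0.01468 mol.
4 electrons are transferred per O₂ molecule, so n(O₂) = 0.01468 / 4 = 0.003669 mol.
V = n × V_m = 0.003669 × 24.0 = 0.0881 L.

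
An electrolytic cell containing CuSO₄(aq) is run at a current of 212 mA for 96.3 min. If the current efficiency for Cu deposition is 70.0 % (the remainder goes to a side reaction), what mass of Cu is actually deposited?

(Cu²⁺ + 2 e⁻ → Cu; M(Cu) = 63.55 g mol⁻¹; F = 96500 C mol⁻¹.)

0.282 g

Q = I·t = 0.2120 × 5778.0 = 1225 C.
n(e⁻) = 1225/96500 = 0.01269 mol; theoretically n(Cu) = 0.01269/2 = 0.006347 mol, m_theo = 0.4033 g.
At 70.0 % efficiency, m_actual = 0.700 × 0.4033 = 0.282 g.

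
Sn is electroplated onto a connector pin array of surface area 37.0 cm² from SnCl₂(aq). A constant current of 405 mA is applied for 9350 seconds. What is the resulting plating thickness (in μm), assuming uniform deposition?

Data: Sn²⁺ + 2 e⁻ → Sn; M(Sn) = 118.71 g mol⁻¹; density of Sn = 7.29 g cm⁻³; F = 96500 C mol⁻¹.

Q = I·t = 0.4050 × 9350.0 = 3787 C; n(e⁻) = 0.03924 mol.
n(Sn) = n(e⁻)/2 = 0.01962 mol, so m = 0.01962 × 118.71 = 2.329 g.
Volume = m/ρ = 2.329 / 7.29 = 0.3195 cm³.
Thickness = V/A = 0.3195 / 37.0 = 0.00864 cm = 86.4 μm.

86.4 μm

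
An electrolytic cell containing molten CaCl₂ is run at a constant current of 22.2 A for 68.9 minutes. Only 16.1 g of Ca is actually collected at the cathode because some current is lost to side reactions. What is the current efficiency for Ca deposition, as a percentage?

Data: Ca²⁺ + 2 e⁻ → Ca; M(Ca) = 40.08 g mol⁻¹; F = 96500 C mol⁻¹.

84.5 %

Q = I·t = 22.20 × 4134.0 = 91770 C; n(e⁻) = 91770/96500 = 0.9510 mol.
Theoretical n(Ca) = n(e⁻)/2 = 0.4755 mol, i.e. m_theo = 0.4755 × 40.08 = 19.06 g.
Efficiency = m_actual / m_theo = 16.1 / 19.06 = 84.5 %.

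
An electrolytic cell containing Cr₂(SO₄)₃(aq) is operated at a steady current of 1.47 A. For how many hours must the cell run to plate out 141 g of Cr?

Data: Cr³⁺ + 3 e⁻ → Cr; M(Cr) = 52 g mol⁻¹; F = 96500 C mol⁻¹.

n(Cr) = m/M = 141 / 52 = 2.712 mol.
Each Cr atom requires 3 electrons, so n(e⁻) = 3 × 2.712 = 8.135 mol.
Q = n(e⁻)·F = 8.135 × 96500 = 785000 C.
t = Q/I = 785000 / 1.470 A = 534000 s = 148 h.

148 h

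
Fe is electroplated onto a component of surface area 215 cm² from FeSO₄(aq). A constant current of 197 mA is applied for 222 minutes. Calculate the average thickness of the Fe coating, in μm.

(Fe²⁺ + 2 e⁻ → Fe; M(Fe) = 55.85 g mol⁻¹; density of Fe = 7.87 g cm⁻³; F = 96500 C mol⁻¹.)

Q = I·t = 0.1970 × 13320 = 2624 C; n(e⁻) = 0.02719 mol.
n(Fe) = n(e⁻)/2 = 0.01360 mol, so m = 0.01360 × 55.85 = 0.7593 g.
Volume = m/ρ = 0.7593 / 7.87 = 0.09649 cm³.
Thickness = V/A = 0.09649 / 215 = 4.49 × 10⁻⁴ cm = 4.49 μm.

4.49 μm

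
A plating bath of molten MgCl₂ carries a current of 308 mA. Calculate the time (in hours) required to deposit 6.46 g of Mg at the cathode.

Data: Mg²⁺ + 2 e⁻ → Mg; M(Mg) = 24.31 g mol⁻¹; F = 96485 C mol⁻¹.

n(Mg) = m/M = 6.46 / 24.31 = 0.2657 mol.
Each Mg atom requires 2 electrons, so n(e⁻) = 2 × 0.2657 = 0.5315 mol.
Q = n(e⁻)·F = 0.5315 × 96485 = 51280 C.
t = Q/I = 51280 / 0.3080 A = 166500 s = 46.2 h.

46.2 h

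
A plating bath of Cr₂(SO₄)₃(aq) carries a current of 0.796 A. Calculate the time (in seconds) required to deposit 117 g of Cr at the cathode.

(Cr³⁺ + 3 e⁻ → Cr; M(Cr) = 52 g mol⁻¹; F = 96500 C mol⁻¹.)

8.18 × 10⁵ s

n(Cr) = m/M = 117 / 52 = 2.250 mol.
Each Cr atom requires 3 electrons, so n(e⁻) = 3 × 2.250 = 6.750 mol.
Q = n(e⁻)·F = 6.750 × 96500 = 651400 C.
t = Q/I = 651400 / 0.7960 A = 818300 s.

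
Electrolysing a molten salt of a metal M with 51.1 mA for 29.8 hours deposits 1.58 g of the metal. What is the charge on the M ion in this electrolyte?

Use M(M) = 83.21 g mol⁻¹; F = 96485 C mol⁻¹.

Q = I·t = 0.05110 A × 107280 s = 5482 C, so n(e⁻) = 5482/96485 = 0.05682 mol.
n(M) deposited = 1.58 / 83.21 = 0.01899 mol.
Electrons per atom = n(e⁻)/n(M) = 0.05682 / 0.01899 = 2.99 ≈ 3, so the ion is M³⁺.

+3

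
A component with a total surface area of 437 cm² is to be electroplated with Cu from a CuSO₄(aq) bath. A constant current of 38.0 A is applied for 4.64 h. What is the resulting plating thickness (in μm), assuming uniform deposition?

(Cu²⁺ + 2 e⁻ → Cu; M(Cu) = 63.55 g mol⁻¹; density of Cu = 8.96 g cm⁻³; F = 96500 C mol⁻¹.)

Q = I·t = 38.00 × 16704 = 634800 C; n(e⁻) = 6.578 mol.
n(Cu) = n(e⁻)/2 = 3.289 mol, so m = 3.289 × 63.55 = 209.0 g.
Volume = m/ρ = 209.0 / 8.96 = 23.33 cm³.
Thickness = V/A = 23.33 / 437 = 0.0534 cm = 534 μm.

534 μm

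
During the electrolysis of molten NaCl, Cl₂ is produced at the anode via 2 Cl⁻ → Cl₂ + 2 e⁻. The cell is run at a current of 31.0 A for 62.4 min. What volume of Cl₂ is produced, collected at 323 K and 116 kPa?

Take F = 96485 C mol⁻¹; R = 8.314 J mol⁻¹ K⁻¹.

13.9 L

Q = I·t = 31.00 A × 3744.0 s = 116100 C.
n(e⁻) = Q/F = 116100 / 96485 = 1.203 mol.
2 electrons are transferred per Cl₂ molecule, so n(Cl₂) = 1.203 / 2 = 0.6015 mol.
V = nRT/P = (0.6015 × 8.314 × 323) / (116 × 10³ Pa) = 0.0139 m³ = 13.9 L.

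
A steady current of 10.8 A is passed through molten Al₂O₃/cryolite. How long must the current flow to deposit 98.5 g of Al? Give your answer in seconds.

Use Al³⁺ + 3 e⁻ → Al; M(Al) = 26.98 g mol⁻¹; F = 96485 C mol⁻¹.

n(Al) = m/M = 98.5 / 26.98 = 3.651 mol.
Each Al atom requires 3 electrons, so n(e⁻) = 3 × 3.651 = 10.95 mol.
Q = n(e⁻)·F = 10.95 × 96485 = 1057000 C.
t = Q/I = 1057000 / 10.80 A = 97850 s.

97800 s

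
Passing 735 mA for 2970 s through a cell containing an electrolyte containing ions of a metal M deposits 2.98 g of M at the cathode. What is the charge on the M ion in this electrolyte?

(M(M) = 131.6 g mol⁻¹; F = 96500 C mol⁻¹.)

Q = I·t = 0.7350 A × 2970.0 s = 2183 C, so n(e⁻) = 2183/96500 = 0.02262 mol.
n(M) deposited = 2.98 / 131.6 = 0.02264 mol.
Electrons per atom = n(e⁻)/n(M) = 0.02262 / 0.02264 = 0.999 ≈ 1, so the ion is M⁺.

+1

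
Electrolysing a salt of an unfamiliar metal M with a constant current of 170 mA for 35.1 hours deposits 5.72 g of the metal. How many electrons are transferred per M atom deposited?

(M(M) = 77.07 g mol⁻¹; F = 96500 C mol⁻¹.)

3

Q = I·t = 0.1700 A × 126360 s = 21480 C, so n(e⁻) = 21480/96500 = 0.2226 mol.
n(M) deposited = 5.72 / 77.07 = 0.07422 mol.
Electrons per atom = n(e⁻)/n(M) = 0.2226 / 0.07422 = 3.00 ≈ 3, so the ion is M³⁺.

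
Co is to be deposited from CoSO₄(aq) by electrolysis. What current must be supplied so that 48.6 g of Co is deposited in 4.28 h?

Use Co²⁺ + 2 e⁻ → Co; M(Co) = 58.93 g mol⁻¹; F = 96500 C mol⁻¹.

10.3 A

n(Co) = 48.6 / 58.93 = 0.8247 mol.
n(e⁻) = 2 × 0.8247 = 1.649 mol.
Q = n(e⁻)·F = 1.649 × 96500 = 159200 C.
I = Q/t = 159200 / 15408 s = 10.3 A.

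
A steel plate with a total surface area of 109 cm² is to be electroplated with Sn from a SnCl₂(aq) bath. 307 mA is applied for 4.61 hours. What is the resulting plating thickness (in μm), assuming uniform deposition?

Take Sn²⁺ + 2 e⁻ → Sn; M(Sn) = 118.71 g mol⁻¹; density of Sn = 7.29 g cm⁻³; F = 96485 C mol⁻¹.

39.4 μm

Q = I·t = 0.3070 × 16596 = 5095 C; n(e⁻) = 0.05281 mol.
n(Sn) = n(e⁻)/2 = 0.02640 mol, so m = 0.02640 × 118.71 = 3.134 g.
Volume = m/ρ = 3.134 / 7.29 = 0.4299 cm³.
Thickness = V/A = 0.4299 / 109 = 0.00394 cm = 39.4 μm.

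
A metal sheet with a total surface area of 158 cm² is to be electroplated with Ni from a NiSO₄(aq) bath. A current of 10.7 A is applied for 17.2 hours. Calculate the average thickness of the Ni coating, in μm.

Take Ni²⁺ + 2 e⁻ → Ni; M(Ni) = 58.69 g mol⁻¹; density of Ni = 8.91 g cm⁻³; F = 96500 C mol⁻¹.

1430 μm

Q = I·t = 10.70 × 61920 = 662500 C; n(e⁻) = 6.866 mol.
n(Ni) = n(e⁻)/2 = 3.433 mol, so m = 3.433 × 58.69 = 201.5 g.
Volume = m/ρ = 201.5 / 8.91 = 22.61 cm³.
Thickness = V/A = 22.61 / 158 = 0.143 cm = 1430 μm.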